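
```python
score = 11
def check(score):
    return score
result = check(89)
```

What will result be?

Step 1: Global score = 11.
Step 2: check(89) takes parameter score = 89, which shadows the global.
Step 3: result = 89

The answer is 89.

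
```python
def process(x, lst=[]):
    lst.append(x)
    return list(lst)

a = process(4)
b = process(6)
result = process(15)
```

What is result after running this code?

Step 1: Default list is shared. list() creates copies for return values.
Step 2: Internal list grows: [4] -> [4, 6] -> [4, 6, 15].
Step 3: result = [4, 6, 15]

The answer is [4, 6, 15].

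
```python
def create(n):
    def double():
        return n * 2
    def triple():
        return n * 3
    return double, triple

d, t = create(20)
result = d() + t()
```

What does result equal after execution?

Step 1: Both closures capture the same n = 20.
Step 2: d() = 20 * 2 = 40, t() = 20 * 3 = 60.
Step 3: result = 40 + 60 = 100

The answer is 100.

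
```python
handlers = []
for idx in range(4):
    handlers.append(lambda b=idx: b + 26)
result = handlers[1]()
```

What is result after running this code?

Step 1: Default argument b=idx captures idx's value at definition time.
Step 2: handlers[1] was defined when idx = 1, so b defaults to 1.
Step 3: result = 1 + 26 = 27 (default arg fixes the late binding issue)

The answer is 27.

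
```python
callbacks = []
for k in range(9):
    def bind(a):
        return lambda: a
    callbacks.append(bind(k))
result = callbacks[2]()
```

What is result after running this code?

Step 1: bind(k) creates a new scope capturing a = k at call time.
Step 2: callbacks[2] = bind(2), so its lambda captures a = 2.
Step 3: result = 2 (closure factory fixes late binding)

The answer is 2.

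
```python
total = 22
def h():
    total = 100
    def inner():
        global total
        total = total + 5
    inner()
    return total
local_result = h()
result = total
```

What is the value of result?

Step 1: Global total = 22. h() creates local total = 100.
Step 2: inner() declares global total and adds 5: global total = 22 + 5 = 27.
Step 3: h() returns its local total = 100 (unaffected by inner).
Step 4: result = global total = 27

The answer is 27.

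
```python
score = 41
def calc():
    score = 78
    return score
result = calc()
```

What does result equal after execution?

Step 1: Global score = 41.
Step 2: calc() creates local score = 78, shadowing the global.
Step 3: Returns local score = 78. result = 78

The answer is 78.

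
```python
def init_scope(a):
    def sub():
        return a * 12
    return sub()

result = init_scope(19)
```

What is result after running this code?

Step 1: init_scope(19) binds parameter a = 19.
Step 2: sub() accesses a = 19 from enclosing scope.
Step 3: result = 19 * 12 = 228

The answer is 228.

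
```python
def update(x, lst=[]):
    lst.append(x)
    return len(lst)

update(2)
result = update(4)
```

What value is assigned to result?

Step 1: Mutable default list persists between calls.
Step 2: First call: lst = [2], len = 1. Second call: lst = [2, 4], len = 2.
Step 3: result = 2

The answer is 2.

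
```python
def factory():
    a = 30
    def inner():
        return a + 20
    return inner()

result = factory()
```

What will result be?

Step 1: factory() defines a = 30.
Step 2: inner() reads a = 30 from enclosing scope, returns 30 + 20 = 50.
Step 3: result = 50

The answer is 50.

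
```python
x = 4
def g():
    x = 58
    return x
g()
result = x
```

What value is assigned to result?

Step 1: x = 4 globally.
Step 2: g() creates a LOCAL x = 58 (no global keyword!).
Step 3: The global x is unchanged. result = 4

The answer is 4.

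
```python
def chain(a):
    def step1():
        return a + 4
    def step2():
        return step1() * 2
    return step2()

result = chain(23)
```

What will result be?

Step 1: chain(23) captures a = 23.
Step 2: step2() calls step1() which returns 23 + 4 = 27.
Step 3: step2() returns 27 * 2 = 54

The answer is 54.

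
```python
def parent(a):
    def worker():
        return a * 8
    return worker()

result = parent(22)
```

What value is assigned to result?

Step 1: parent(22) binds parameter a = 22.
Step 2: worker() accesses a = 22 from enclosing scope.
Step 3: result = 22 * 8 = 176

The answer is 176.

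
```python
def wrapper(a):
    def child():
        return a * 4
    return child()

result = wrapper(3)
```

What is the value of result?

Step 1: wrapper(3) binds parameter a = 3.
Step 2: child() accesses a = 3 from enclosing scope.
Step 3: result = 3 * 4 = 12

The answer is 12.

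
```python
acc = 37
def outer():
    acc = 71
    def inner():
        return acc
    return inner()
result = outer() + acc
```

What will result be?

Step 1: Global acc = 37. outer() shadows with acc = 71.
Step 2: inner() returns enclosing acc = 71. outer() = 71.
Step 3: result = 71 + global acc (37) = 108

The answer is 108.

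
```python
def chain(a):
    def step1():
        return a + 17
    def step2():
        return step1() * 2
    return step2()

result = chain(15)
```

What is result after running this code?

Step 1: chain(15) captures a = 15.
Step 2: step2() calls step1() which returns 15 + 17 = 32.
Step 3: step2() returns 32 * 2 = 64

The answer is 64.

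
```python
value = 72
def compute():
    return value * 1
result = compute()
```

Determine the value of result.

Step 1: value = 72 is defined globally.
Step 2: compute() looks up value from global scope = 72, then computes 72 * 1 = 72.
Step 3: result = 72

The answer is 72.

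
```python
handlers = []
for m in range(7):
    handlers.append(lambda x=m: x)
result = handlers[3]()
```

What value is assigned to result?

Step 1: Default argument x=m captures m's value at each iteration.
Step 2: handlers[3] captured x = 3 when m was 3.
Step 3: result = 3

The answer is 3.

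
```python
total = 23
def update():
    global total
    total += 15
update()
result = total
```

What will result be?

Step 1: total = 23 globally.
Step 2: update() modifies global total: total += 15 = 38.
Step 3: result = 38

The answer is 38.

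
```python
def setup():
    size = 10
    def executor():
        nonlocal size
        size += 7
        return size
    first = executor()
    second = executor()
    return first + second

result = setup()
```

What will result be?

Step 1: size starts at 10.
Step 2: First call: size = 10 + 7 = 17, returns 17.
Step 3: Second call: size = 17 + 7 = 24, returns 24.
Step 4: result = 17 + 24 = 41

The answer is 41.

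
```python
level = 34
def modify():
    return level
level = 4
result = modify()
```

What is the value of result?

Step 1: level is first set to 34, then reassigned to 4.
Step 2: modify() is called after the reassignment, so it looks up the current global level = 4.
Step 3: result = 4

The answer is 4.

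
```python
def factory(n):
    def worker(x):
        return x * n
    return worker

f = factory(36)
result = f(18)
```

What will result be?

Step 1: factory(36) creates a closure capturing n = 36.
Step 2: f(18) computes 18 * 36 = 648.
Step 3: result = 648

The answer is 648.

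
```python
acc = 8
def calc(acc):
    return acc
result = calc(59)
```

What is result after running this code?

Step 1: Global acc = 8.
Step 2: calc(59) takes parameter acc = 59, which shadows the global.
Step 3: result = 59

The answer is 59.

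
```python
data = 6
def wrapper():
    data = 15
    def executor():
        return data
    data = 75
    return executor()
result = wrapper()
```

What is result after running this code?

Step 1: wrapper() sets data = 15, then later data = 75.
Step 2: executor() is called after data is reassigned to 75. Closures capture variables by reference, not by value.
Step 3: result = 75

The answer is 75.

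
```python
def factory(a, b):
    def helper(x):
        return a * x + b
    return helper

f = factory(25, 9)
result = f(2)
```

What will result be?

Step 1: factory(25, 9) captures a = 25, b = 9.
Step 2: f(2) computes 25 * 2 + 9 = 59.
Step 3: result = 59

The answer is 59.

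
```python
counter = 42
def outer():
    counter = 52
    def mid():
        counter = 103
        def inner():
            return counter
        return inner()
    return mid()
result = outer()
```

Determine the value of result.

Step 1: Three levels of shadowing: global 42, outer 52, mid 103.
Step 2: inner() finds counter = 103 in enclosing mid() scope.
Step 3: result = 103

The answer is 103.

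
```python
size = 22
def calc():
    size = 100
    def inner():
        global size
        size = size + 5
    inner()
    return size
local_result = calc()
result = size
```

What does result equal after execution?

Step 1: Global size = 22. calc() creates local size = 100.
Step 2: inner() declares global size and adds 5: global size = 22 + 5 = 27.
Step 3: calc() returns its local size = 100 (unaffected by inner).
Step 4: result = global size = 27

The answer is 27.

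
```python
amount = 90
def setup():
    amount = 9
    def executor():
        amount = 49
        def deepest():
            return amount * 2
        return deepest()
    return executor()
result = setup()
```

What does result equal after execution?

Step 1: deepest() looks up amount through LEGB: not local, finds amount = 49 in enclosing executor().
Step 2: Returns 49 * 2 = 98.
Step 3: result = 98

The answer is 98.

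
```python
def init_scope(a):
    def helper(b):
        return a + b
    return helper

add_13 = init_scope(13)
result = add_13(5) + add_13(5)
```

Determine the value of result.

Step 1: add_13 captures a = 13.
Step 2: add_13(5) = 13 + 5 = 18, called twice.
Step 3: result = 18 + 18 = 36

The answer is 36.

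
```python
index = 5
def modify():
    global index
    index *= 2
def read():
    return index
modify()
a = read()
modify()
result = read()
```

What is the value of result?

Step 1: index = 5.
Step 2: First modify(): index = 5 * 2 = 10.
Step 3: Second modify(): index = 10 * 2 = 20.
Step 4: read() returns 20

The answer is 20.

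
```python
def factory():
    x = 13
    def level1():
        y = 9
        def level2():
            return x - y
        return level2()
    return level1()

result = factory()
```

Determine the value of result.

Step 1: x = 13 in factory. y = 9 in level1.
Step 2: level2() reads x = 13 and y = 9 from enclosing scopes.
Step 3: result = 13 - 9 = 4

The answer is 4.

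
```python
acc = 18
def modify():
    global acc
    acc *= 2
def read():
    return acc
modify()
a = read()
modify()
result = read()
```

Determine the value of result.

Step 1: acc = 18.
Step 2: First modify(): acc = 18 * 2 = 36.
Step 3: Second modify(): acc = 36 * 2 = 72.
Step 4: read() returns 72

The answer is 72.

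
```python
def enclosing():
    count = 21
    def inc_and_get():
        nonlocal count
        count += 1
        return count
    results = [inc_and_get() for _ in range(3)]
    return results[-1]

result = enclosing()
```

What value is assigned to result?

Step 1: count = 21.
Step 2: Three calls to inc_and_get(), each adding 1.
Step 3: Last value = 21 + 1 * 3 = 24

The answer is 24.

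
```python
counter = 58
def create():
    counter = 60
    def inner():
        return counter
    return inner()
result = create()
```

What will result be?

Step 1: counter = 58 globally, but create() defines counter = 60 locally.
Step 2: inner() looks up counter. Not in local scope, so checks enclosing scope (create) and finds counter = 60.
Step 3: result = 60

The answer is 60.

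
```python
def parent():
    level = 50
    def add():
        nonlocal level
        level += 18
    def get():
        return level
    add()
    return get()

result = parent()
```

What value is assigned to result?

Step 1: level = 50. add() modifies it via nonlocal, get() reads it.
Step 2: add() makes level = 50 + 18 = 68.
Step 3: get() returns 68. result = 68

The answer is 68.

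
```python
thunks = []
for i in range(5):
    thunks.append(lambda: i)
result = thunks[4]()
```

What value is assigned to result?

Step 1: The loop creates 5 lambdas, all referencing the same variable i.
Step 2: After the loop, i = 4 (final value).
Step 3: thunks[4]() looks up i at call time and finds 4. This is the late binding gotcha. result = 4

The answer is 4.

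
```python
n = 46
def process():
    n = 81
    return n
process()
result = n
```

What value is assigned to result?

Step 1: n = 46 globally.
Step 2: process() creates a LOCAL n = 81 (no global keyword!).
Step 3: The global n is unchanged. result = 46

The answer is 46.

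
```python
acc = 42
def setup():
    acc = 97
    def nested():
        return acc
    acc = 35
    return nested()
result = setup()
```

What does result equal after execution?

Step 1: setup() sets acc = 97, then later acc = 35.
Step 2: nested() is called after acc is reassigned to 35. Closures capture variables by reference, not by value.
Step 3: result = 35

The answer is 35.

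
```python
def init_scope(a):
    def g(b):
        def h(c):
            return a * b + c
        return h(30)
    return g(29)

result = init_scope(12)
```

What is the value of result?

Step 1: a = 12, b = 29, c = 30.
Step 2: h() computes a * b + c = 12 * 29 + 30 = 378.
Step 3: result = 378

The answer is 378.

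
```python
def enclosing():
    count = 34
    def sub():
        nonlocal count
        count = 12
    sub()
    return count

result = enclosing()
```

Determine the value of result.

Step 1: enclosing() sets count = 34.
Step 2: sub() uses nonlocal to reassign count = 12.
Step 3: result = 12

The answer is 12.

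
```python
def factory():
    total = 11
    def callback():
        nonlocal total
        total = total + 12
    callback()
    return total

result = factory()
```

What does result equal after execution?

Step 1: factory() sets total = 11.
Step 2: callback() uses nonlocal to modify total in factory's scope: total = 11 + 12 = 23.
Step 3: factory() returns the modified total = 23

The answer is 23.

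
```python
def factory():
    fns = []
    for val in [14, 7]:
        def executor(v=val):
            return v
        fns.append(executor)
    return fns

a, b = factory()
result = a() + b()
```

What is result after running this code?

Step 1: Default argument v=val captures val at each iteration.
Step 2: a() returns 14 (captured at first iteration), b() returns 7 (captured at second).
Step 3: result = 14 + 7 = 21

The answer is 21.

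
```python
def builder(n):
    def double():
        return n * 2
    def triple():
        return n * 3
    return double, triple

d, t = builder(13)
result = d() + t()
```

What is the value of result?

Step 1: Both closures capture the same n = 13.
Step 2: d() = 13 * 2 = 26, t() = 13 * 3 = 39.
Step 3: result = 26 + 39 = 65

The answer is 65.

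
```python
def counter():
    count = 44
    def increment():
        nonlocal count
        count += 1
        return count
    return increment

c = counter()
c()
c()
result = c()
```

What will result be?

Step 1: counter() creates closure with count = 44.
Step 2: Each c() call increments count via nonlocal. After 3 calls: 44 + 3 = 47.
Step 3: result = 47

The answer is 47.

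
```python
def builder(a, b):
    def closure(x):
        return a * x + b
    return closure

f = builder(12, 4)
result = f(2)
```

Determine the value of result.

Step 1: builder(12, 4) captures a = 12, b = 4.
Step 2: f(2) computes 12 * 2 + 4 = 28.
Step 3: result = 28

The answer is 28.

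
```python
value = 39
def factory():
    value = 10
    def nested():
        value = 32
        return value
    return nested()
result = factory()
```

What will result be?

Step 1: Three scopes define value: global (39), factory (10), nested (32).
Step 2: nested() has its own local value = 32, which shadows both enclosing and global.
Step 3: result = 32 (local wins in LEGB)

The answer is 32.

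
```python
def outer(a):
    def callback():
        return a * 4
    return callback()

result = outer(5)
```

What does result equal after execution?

Step 1: outer(5) binds parameter a = 5.
Step 2: callback() accesses a = 5 from enclosing scope.
Step 3: result = 5 * 4 = 20

The answer is 20.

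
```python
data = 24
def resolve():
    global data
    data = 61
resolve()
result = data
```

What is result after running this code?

Step 1: data = 24 globally.
Step 2: resolve() declares global data and sets it to 61.
Step 3: After resolve(), global data = 61. result = 61

The answer is 61.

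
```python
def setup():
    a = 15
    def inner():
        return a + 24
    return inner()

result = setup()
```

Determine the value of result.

Step 1: setup() defines a = 15.
Step 2: inner() reads a = 15 from enclosing scope, returns 15 + 24 = 39.
Step 3: result = 39

The answer is 39.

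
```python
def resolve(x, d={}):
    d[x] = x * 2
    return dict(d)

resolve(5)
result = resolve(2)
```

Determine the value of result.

Step 1: Mutable default dict is shared across calls.
Step 2: First call adds 5: 10. Second call adds 2: 4.
Step 3: result = {5: 10, 2: 4}

The answer is {5: 10, 2: 4}.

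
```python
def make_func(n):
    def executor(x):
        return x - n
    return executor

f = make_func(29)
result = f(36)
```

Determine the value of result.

Step 1: make_func(29) creates a closure capturing n = 29.
Step 2: f(36) computes 36 - 29 = 7.
Step 3: result = 7

The answer is 7.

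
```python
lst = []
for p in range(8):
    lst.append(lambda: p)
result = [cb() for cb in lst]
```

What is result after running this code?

Step 1: All 8 lambdas share the same variable p.
Step 2: After the loop, p = 7.
Step 3: Each call returns 7. result = [7, 7, 7, 7, 7, 7, 7, 7]

The answer is [7, 7, 7, 7, 7, 7, 7, 7].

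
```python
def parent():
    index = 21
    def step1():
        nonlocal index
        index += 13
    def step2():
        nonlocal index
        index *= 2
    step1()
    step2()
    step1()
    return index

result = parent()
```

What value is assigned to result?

Step 1: index = 21.
Step 2: step1(): index = 21 + 13 = 34.
Step 3: step2(): index = 34 * 2 = 68.
Step 4: step1(): index = 68 + 13 = 81. result = 81

The answer is 81.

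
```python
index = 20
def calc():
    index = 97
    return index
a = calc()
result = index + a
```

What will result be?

Step 1: Global index = 20. calc() returns local index = 97.
Step 2: a = 97. Global index still = 20.
Step 3: result = 20 + 97 = 117

The answer is 117.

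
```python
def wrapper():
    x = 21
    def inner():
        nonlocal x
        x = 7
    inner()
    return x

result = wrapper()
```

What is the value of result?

Step 1: wrapper() sets x = 21.
Step 2: inner() uses nonlocal to reassign x = 7.
Step 3: result = 7

The answer is 7.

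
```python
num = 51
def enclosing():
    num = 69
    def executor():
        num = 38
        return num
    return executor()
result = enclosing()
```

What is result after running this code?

Step 1: Three scopes define num: global (51), enclosing (69), executor (38).
Step 2: executor() has its own local num = 38, which shadows both enclosing and global.
Step 3: result = 38 (local wins in LEGB)

The answer is 38.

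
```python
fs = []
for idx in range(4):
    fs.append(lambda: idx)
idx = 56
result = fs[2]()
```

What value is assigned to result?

Step 1: Lambdas capture the variable idx by reference, not by value.
Step 2: After the loop, idx is reassigned to 56.
Step 3: fs[2]() looks up the current idx = 56. result = 56

The answer is 56.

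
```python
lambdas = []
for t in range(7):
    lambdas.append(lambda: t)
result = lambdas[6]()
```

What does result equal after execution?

Step 1: The loop creates 7 lambdas, all referencing the same variable t.
Step 2: After the loop, t = 6 (final value).
Step 3: lambdas[6]() looks up t at call time and finds 6. This is the late binding gotcha. result = 6

The answer is 6.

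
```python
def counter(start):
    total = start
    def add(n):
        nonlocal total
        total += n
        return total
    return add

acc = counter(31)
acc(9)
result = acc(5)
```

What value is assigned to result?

Step 1: counter(31) creates closure with total = 31.
Step 2: First acc(9): total = 31 + 9 = 40.
Step 3: Second acc(5): total = 40 + 5 = 45. result = 45

The answer is 45.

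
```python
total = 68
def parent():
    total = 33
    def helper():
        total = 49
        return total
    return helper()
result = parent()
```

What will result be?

Step 1: Three scopes define total: global (68), parent (33), helper (49).
Step 2: helper() has its own local total = 49, which shadows both enclosing and global.
Step 3: result = 49 (local wins in LEGB)

The answer is 49.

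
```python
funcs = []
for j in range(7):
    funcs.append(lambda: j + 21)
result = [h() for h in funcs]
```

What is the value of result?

Step 1: All lambdas capture j by reference. After the loop, j = 6.
Step 2: Each call returns 6 + 21 = 27.
Step 3: result = [27, 27, 27, 27, 27, 27, 27]

The answer is [27, 27, 27, 27, 27, 27, 27].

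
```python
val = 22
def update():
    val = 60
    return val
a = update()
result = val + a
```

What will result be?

Step 1: Global val = 22. update() returns local val = 60.
Step 2: a = 60. Global val still = 22.
Step 3: result = 22 + 60 = 82

The answer is 82.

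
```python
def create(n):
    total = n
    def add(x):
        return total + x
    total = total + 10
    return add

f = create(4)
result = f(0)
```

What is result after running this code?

Step 1: create(4) sets total = 4, then total = 4 + 10 = 14.
Step 2: Closures capture by reference, so add sees total = 14.
Step 3: f(0) returns 14 + 0 = 14

The answer is 14.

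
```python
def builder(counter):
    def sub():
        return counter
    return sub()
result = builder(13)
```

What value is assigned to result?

Step 1: builder(13) binds parameter counter = 13.
Step 2: sub() looks up counter in enclosing scope and finds the parameter counter = 13.
Step 3: result = 13

The answer is 13.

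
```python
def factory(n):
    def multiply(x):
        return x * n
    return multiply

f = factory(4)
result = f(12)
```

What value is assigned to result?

Step 1: factory(4) returns multiply closure with n = 4.
Step 2: f(12) computes 12 * 4 = 48.
Step 3: result = 48

The answer is 48.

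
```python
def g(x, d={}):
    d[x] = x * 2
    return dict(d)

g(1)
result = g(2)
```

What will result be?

Step 1: Mutable default dict is shared across calls.
Step 2: First call adds 1: 2. Second call adds 2: 4.
Step 3: result = {1: 2, 2: 4}

The answer is {1: 2, 2: 4}.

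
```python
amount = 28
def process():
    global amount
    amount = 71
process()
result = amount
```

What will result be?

Step 1: amount = 28 globally.
Step 2: process() declares global amount and sets it to 71.
Step 3: After process(), global amount = 71. result = 71

The answer is 71.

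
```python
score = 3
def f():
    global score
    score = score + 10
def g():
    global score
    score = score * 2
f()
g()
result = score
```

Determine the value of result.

Step 1: score = 3.
Step 2: f() adds 10: score = 3 + 10 = 13.
Step 3: g() doubles: score = 13 * 2 = 26.
Step 4: result = 26

The answer is 26.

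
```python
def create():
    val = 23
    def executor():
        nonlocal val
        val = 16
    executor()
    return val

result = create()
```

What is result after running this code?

Step 1: create() sets val = 23.
Step 2: executor() uses nonlocal to reassign val = 16.
Step 3: result = 16

The answer is 16.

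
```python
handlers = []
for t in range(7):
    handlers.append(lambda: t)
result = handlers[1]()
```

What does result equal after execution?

Step 1: The loop creates 7 lambdas, all referencing the same variable t.
Step 2: After the loop, t = 6 (final value).
Step 3: handlers[1]() looks up t at call time and finds 6. This is the late binding gotcha. result = 6

The answer is 6.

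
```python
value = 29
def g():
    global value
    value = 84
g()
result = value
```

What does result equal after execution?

Step 1: value = 29 globally.
Step 2: g() declares global value and sets it to 84.
Step 3: After g(), global value = 84. result = 84

The answer is 84.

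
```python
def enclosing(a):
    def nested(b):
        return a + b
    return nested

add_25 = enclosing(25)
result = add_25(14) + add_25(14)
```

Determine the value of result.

Step 1: add_25 captures a = 25.
Step 2: add_25(14) = 25 + 14 = 39, called twice.
Step 3: result = 39 + 39 = 78

The answer is 78.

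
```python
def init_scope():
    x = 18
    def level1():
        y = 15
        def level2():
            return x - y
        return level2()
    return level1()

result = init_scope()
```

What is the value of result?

Step 1: x = 18 in init_scope. y = 15 in level1.
Step 2: level2() reads x = 18 and y = 15 from enclosing scopes.
Step 3: result = 18 - 15 = 3

The answer is 3.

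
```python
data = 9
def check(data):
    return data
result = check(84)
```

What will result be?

Step 1: Global data = 9.
Step 2: check(84) takes parameter data = 84, which shadows the global.
Step 3: result = 84

The answer is 84.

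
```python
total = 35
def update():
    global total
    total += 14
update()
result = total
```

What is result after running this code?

Step 1: total = 35 globally.
Step 2: update() modifies global total: total += 14 = 49.
Step 3: result = 49

The answer is 49.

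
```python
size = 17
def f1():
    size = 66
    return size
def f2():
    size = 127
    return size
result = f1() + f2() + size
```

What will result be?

Step 1: Each function shadows global size with its own local.
Step 2: f1() returns 66, f2() returns 127.
Step 3: Global size = 17 is unchanged. result = 66 + 127 + 17 = 210

The answer is 210.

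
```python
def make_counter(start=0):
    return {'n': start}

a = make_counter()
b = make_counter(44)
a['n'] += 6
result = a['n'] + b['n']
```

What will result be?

Step 1: make_counter() returns a new dict each call (immutable default 0).
Step 2: a = {'n': 0}, b = {'n': 44}.
Step 3: a['n'] += 6 = 6. result = 6 + 44 = 50

The answer is 50.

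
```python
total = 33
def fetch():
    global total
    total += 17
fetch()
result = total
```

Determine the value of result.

Step 1: total = 33 globally.
Step 2: fetch() modifies global total: total += 17 = 50.
Step 3: result = 50

The answer is 50.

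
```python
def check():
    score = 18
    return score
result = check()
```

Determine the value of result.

Step 1: check() defines score = 18 in its local scope.
Step 2: return score finds the local variable score = 18.
Step 3: result = 18

The answer is 18.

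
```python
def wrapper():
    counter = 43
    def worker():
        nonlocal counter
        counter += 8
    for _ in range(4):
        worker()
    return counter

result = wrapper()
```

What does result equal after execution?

Step 1: counter = 43.
Step 2: worker() is called 4 times in a loop, each adding 8 via nonlocal.
Step 3: counter = 43 + 8 * 4 = 75

The answer is 75.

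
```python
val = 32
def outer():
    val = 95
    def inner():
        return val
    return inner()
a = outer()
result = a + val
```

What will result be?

Step 1: outer() has local val = 95. inner() reads from enclosing.
Step 2: outer() returns 95. Global val = 32 unchanged.
Step 3: result = 95 + 32 = 127

The answer is 127.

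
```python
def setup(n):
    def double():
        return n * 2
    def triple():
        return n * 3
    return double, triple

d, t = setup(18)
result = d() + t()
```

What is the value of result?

Step 1: Both closures capture the same n = 18.
Step 2: d() = 18 * 2 = 36, t() = 18 * 3 = 54.
Step 3: result = 36 + 54 = 90

The answer is 90.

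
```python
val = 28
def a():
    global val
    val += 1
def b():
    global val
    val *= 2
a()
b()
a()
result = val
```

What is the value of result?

Step 1: val = 28.
Step 2: a(): val = 28 + 1 = 29.
Step 3: b(): val = 29 * 2 = 58.
Step 4: a(): val = 58 + 1 = 59

The answer is 59.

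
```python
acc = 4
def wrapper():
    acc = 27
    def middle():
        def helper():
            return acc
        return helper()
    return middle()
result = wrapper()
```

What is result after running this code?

Step 1: wrapper() defines acc = 27. middle() and helper() have no local acc.
Step 2: helper() checks local (none), enclosing middle() (none), enclosing wrapper() and finds acc = 27.
Step 3: result = 27

The answer is 27.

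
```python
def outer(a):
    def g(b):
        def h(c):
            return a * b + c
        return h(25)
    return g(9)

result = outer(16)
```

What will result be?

Step 1: a = 16, b = 9, c = 25.
Step 2: h() computes a * b + c = 16 * 9 + 25 = 169.
Step 3: result = 169

The answer is 169.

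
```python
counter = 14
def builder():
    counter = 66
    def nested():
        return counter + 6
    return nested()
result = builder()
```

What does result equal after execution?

Step 1: builder() shadows global counter with counter = 66.
Step 2: nested() finds counter = 66 in enclosing scope, computes 66 + 6 = 72.
Step 3: result = 72

The answer is 72.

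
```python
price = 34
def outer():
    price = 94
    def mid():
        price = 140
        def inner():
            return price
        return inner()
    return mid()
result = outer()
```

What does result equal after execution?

Step 1: Three levels of shadowing: global 34, outer 94, mid 140.
Step 2: inner() finds price = 140 in enclosing mid() scope.
Step 3: result = 140

The answer is 140.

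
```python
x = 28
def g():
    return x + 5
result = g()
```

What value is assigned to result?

Step 1: x = 28 is defined globally.
Step 2: g() looks up x from global scope = 28, then computes 28 + 5 = 33.
Step 3: result = 33

The answer is 33.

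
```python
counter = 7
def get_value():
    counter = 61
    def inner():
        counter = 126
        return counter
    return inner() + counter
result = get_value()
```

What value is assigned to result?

Step 1: get_value() has local counter = 61. inner() has local counter = 126.
Step 2: inner() returns its local counter = 126.
Step 3: get_value() returns 126 + its own counter (61) = 187

The answer is 187.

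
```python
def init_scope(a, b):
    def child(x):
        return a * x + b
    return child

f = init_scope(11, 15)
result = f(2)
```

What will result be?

Step 1: init_scope(11, 15) captures a = 11, b = 15.
Step 2: f(2) computes 11 * 2 + 15 = 37.
Step 3: result = 37

The answer is 37.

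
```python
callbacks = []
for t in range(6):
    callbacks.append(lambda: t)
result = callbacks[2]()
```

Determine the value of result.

Step 1: The loop creates 6 lambdas, all referencing the same variable t.
Step 2: After the loop, t = 5 (final value).
Step 3: callbacks[2]() looks up t at call time and finds 5. This is the late binding gotcha. result = 5

The answer is 5.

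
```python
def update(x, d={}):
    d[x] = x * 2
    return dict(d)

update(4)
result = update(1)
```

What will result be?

Step 1: Mutable default dict is shared across calls.
Step 2: First call adds 4: 8. Second call adds 1: 2.
Step 3: result = {4: 8, 1: 2}

The answer is {4: 8, 1: 2}.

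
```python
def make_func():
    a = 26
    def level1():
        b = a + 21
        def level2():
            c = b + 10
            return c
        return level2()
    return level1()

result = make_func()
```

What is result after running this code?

Step 1: a = 26. b = a + 21 = 47.
Step 2: c = b + 10 = 47 + 10 = 57.
Step 3: result = 57

The answer is 57.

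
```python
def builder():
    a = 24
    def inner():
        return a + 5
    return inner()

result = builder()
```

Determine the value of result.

Step 1: builder() defines a = 24.
Step 2: inner() reads a = 24 from enclosing scope, returns 24 + 5 = 29.
Step 3: result = 29

The answer is 29.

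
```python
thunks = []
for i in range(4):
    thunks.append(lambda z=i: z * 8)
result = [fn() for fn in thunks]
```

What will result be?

Step 1: Default arg z=i captures i at each iteration.
Step 2: thunks[k] has z defaulting to k, returns k * 8.
Step 3: result = [0, 8, 16, 24]

The answer is [0, 8, 16, 24].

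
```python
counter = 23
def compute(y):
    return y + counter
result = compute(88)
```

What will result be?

Step 1: counter = 23 is defined globally.
Step 2: compute(88) uses parameter y = 88 and looks up counter from global scope = 23.
Step 3: result = 88 + 23 = 111

The answer is 111.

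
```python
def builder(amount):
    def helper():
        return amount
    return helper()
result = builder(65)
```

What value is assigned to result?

Step 1: builder(65) binds parameter amount = 65.
Step 2: helper() looks up amount in enclosing scope and finds the parameter amount = 65.
Step 3: result = 65

The answer is 65.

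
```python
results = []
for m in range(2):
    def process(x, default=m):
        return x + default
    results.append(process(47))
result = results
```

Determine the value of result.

Step 1: Default argument default=m is evaluated at function definition time.
Step 2: Each iteration creates process with default = current m value.
Step 3: process(47) returns 47 + default. results = [47, 48]

The answer is [47, 48].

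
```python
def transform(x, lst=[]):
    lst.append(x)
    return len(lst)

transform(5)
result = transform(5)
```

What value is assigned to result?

Step 1: Mutable default list persists between calls.
Step 2: First call: lst = [5], len = 1. Second call: lst = [5, 5], len = 2.
Step 3: result = 2

The answer is 2.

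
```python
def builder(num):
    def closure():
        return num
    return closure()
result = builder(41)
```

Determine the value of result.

Step 1: builder(41) binds parameter num = 41.
Step 2: closure() looks up num in enclosing scope and finds the parameter num = 41.
Step 3: result = 41

The answer is 41.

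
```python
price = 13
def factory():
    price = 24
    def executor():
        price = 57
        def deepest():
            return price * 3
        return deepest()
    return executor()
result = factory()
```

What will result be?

Step 1: deepest() looks up price through LEGB: not local, finds price = 57 in enclosing executor().
Step 2: Returns 57 * 3 = 171.
Step 3: result = 171

The answer is 171.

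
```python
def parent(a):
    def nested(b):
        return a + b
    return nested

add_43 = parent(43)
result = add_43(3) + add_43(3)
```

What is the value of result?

Step 1: add_43 captures a = 43.
Step 2: add_43(3) = 43 + 3 = 46, called twice.
Step 3: result = 46 + 46 = 92

The answer is 92.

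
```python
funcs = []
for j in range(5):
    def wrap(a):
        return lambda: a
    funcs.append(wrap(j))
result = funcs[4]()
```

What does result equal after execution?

Step 1: wrap(j) creates a new scope capturing a = j at call time.
Step 2: funcs[4] = wrap(4), so its lambda captures a = 4.
Step 3: result = 4 (closure factory fixes late binding)

The answer is 4.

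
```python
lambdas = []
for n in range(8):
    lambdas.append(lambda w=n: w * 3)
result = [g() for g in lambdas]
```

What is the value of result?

Step 1: Default arg w=n captures n at each iteration.
Step 2: lambdas[k] has w defaulting to k, returns k * 3.
Step 3: result = [0, 3, 6, 9, 12, 15, 18, 21]

The answer is [0, 3, 6, 9, 12, 15, 18, 21].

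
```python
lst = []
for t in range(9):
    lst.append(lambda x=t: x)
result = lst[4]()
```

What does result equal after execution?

Step 1: Default argument x=t captures t's value at each iteration.
Step 2: lst[4] captured x = 4 when t was 4.
Step 3: result = 4

The answer is 4.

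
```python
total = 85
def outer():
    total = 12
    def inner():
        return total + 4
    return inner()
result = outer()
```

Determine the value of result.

Step 1: outer() shadows global total with total = 12.
Step 2: inner() finds total = 12 in enclosing scope, computes 12 + 4 = 16.
Step 3: result = 16

The answer is 16.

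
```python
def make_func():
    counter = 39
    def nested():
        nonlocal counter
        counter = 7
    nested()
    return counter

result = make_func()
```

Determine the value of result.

Step 1: make_func() sets counter = 39.
Step 2: nested() uses nonlocal to reassign counter = 7.
Step 3: result = 7

The answer is 7.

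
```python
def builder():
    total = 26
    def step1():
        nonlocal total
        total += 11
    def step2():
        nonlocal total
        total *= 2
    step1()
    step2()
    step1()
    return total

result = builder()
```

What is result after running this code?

Step 1: total = 26.
Step 2: step1(): total = 26 + 11 = 37.
Step 3: step2(): total = 37 * 2 = 74.
Step 4: step1(): total = 74 + 11 = 85. result = 85

The answer is 85.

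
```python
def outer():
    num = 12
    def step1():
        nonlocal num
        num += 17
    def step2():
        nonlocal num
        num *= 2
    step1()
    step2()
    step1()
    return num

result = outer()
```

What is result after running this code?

Step 1: num = 12.
Step 2: step1(): num = 12 + 17 = 29.
Step 3: step2(): num = 29 * 2 = 58.
Step 4: step1(): num = 58 + 17 = 75. result = 75

The answer is 75.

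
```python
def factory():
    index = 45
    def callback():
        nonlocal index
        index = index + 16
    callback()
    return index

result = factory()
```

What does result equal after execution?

Step 1: factory() sets index = 45.
Step 2: callback() uses nonlocal to modify index in factory's scope: index = 45 + 16 = 61.
Step 3: factory() returns the modified index = 61

The answer is 61.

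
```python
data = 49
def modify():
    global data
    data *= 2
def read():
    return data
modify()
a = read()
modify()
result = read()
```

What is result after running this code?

Step 1: data = 49.
Step 2: First modify(): data = 49 * 2 = 98.
Step 3: Second modify(): data = 98 * 2 = 196.
Step 4: read() returns 196

The answer is 196.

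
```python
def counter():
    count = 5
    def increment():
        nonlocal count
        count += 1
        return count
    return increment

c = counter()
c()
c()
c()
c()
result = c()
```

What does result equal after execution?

Step 1: counter() creates closure with count = 5.
Step 2: Each c() call increments count via nonlocal. After 5 calls: 5 + 5 = 10.
Step 3: result = 10

The answer is 10.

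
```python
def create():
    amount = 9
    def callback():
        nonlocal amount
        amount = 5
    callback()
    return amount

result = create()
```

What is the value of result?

Step 1: create() sets amount = 9.
Step 2: callback() uses nonlocal to reassign amount = 5.
Step 3: result = 5

The answer is 5.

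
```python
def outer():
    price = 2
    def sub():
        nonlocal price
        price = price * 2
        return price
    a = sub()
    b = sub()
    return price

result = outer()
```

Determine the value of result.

Step 1: price starts at 2.
Step 2: First sub(): price = 2 * 2 = 4.
Step 3: Second sub(): price = 4 * 2 = 8.
Step 4: result = 8

The answer is 8.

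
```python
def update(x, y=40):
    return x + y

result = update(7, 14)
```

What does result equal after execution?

Step 1: update(7, 14) overrides default y with 14.
Step 2: Returns 7 + 14 = 21.
Step 3: result = 21

The answer is 21.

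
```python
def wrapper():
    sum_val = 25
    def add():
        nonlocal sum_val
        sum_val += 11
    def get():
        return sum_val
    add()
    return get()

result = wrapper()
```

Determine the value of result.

Step 1: sum_val = 25. add() modifies it via nonlocal, get() reads it.
Step 2: add() makes sum_val = 25 + 11 = 36.
Step 3: get() returns 36. result = 36

The answer is 36.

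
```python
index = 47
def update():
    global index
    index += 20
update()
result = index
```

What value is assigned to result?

Step 1: index = 47 globally.
Step 2: update() modifies global index: index += 20 = 67.
Step 3: result = 67

The answer is 67.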